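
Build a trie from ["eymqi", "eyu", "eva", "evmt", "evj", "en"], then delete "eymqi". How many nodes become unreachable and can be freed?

Walk "eymqi" from the leaf back toward the root, removing each node that no remaining word uses.
The suffix "mqi" (3 nodes) is used only by "eymqi"; the node for "ey" still has the child "u", so pruning stops there.
Nodes removed: 3

3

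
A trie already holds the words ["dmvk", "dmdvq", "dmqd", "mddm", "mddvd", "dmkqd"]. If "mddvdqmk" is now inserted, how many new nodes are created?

3

The longest prefix of "mddvdqmk" already in the trie is "mddvd" (length 5).
Each of the 3 remaining characters creates one node.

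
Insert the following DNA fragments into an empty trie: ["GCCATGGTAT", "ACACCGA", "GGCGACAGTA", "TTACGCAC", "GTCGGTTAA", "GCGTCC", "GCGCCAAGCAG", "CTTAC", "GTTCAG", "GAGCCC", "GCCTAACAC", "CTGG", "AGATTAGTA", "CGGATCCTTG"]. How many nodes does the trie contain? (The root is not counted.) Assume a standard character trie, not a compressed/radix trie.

Trace insertions, counting only characters that open a new branch:
  "GCCATGGTAT" → 10 new (G, C, C, A, T, G, G, T, A, T)
  "ACACCGA" → 7 new (A, C, A, C, C, G, A)
  "GGCGACAGTA" → prefix "G" already present; 9 new (G, C, G, A, C, A, G, T, A)
  "TTACGCAC" → 8 new (T, T, A, C, G, C, A, C)
  "GTCGGTTAA" → prefix "G" already present; 8 new (T, C, G, G, T, T, A, A)
  "GCGTCC" → prefix "GC" already present; 4 new (G, T, C, C)
  "GCGCCAAGCAG" → prefix "GCG" already present; 8 new (C, C, A, A, G, C, A, G)
  "CTTAC" → 5 new (C, T, T, A, C)
  "GTTCAG" → prefix "GT" already present; 4 new (T, C, A, G)
  "GAGCCC" → prefix "G" already present; 5 new (A, G, C, C, C)
  "GCCTAACAC" → prefix "GCC" already present; 6 new (T, A, A, C, A, C)
  "CTGG" → prefix "CT" already present; 2 new (G, G)
  "AGATTAGTA" → prefix "A" already present; 8 new (G, A, T, T, A, G, T, A)
  "CGGATCCTTG" → prefix "C" already present; 9 new (G, G, A, T, C, C, T, T, G)
Total nodes = 10 + 7 + 9 + 8 + 8 + 4 + 8 + 5 + 4 + 5 + 6 + 2 + 8 + 9 = 93

93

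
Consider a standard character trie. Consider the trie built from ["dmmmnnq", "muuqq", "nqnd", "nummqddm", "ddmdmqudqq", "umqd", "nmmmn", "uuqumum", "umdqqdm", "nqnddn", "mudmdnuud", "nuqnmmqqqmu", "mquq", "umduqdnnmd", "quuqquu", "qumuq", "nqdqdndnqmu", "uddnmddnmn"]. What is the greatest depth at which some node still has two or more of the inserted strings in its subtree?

4

Look for the deepest trie node that still has at least two words in its subtree.
"nqnd" and "nqnddn" agree on "nqnd" (4 characters) before diverging; nothing deeper is shared.
Longest shared-prefix length: 4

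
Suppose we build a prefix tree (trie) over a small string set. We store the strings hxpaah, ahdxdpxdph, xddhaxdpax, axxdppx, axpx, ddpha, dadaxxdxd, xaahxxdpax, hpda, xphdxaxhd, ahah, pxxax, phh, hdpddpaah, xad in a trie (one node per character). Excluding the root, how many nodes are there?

Count nodes per top-level branch (shared prefixes stored once):
  'a'-branch (ahah, ahdxdpxdph, axpx, axxdppx): 20 nodes
  'd'-branch (dadaxxdxd, ddpha): 13 nodes
  'h'-branch (hdpddpaah, hpda, hxpaah): 17 nodes
  'p'-branch (phh, pxxax): 7 nodes
  'x'-branch (xaahxxdpax, xad, xddhaxdpax, xphdxaxhd): 28 nodes
Sum: 85

85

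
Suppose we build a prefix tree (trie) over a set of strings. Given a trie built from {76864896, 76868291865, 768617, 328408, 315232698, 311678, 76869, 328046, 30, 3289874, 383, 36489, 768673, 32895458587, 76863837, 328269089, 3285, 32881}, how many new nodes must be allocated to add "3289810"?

Walking "3289810" from the root, the first 5 characters ("32898") follow existing edges; "1" is the first miss.
So 7 − 5 = 2 new nodes.

2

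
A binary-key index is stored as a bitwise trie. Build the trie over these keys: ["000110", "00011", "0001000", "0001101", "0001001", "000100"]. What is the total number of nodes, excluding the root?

11

Count nodes per top-level branch (shared prefixes stored once):
  '0'-branch (000100, 0001000, 0001001, 00011, 000110, 0001101): 11 nodes
Sum: 11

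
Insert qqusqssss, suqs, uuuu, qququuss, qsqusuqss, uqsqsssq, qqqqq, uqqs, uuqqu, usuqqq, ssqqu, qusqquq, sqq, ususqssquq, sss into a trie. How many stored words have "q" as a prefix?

Traverse to the node for "q", then collect every word in that subtree.
Matches: "qqqqq", "qququuss", "qqusqssss", "qsqusuqss", "qusqquq"
Count: 5

5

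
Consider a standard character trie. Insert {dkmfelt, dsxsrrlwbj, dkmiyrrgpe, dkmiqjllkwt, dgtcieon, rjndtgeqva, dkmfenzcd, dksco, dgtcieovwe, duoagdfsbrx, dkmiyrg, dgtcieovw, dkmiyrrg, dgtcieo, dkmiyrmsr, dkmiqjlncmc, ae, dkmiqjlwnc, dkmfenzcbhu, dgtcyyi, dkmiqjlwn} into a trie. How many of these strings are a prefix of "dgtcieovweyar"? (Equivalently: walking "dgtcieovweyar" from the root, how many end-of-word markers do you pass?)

Check each prefix of "dgtcieovweyar" against the stored set — each match is an end-marker on the path.
Prefixes of the query that are stored words: "dgtcieo", "dgtcieovw", "dgtcieovwe"
Count: 3

3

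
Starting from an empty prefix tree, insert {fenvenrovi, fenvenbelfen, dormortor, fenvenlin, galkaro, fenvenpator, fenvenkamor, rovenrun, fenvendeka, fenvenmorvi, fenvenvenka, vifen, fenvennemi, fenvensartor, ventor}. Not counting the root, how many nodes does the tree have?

87

Insert word by word; a character creates a node only if that edge doesn't already exist:
  "fenvenrovi" → 10 new (f, e, n, v, e, n, r, o, v, i)
  "fenvenbelfen" → prefix "fenven" already present; 6 new (b, e, l, f, e, n)
  "dormortor" → 9 new (d, o, r, m, o, r, t, o, r)
  "fenvenlin" → prefix "fenven" already present; 3 new (l, i, n)
  "galkaro" → 7 new (g, a, l, k, a, r, o)
  "fenvenpator" → prefix "fenven" already present; 5 new (p, a, t, o, r)
  "fenvenkamor" → prefix "fenven" already present; 5 new (k, a, m, o, r)
  "rovenrun" → 8 new (r, o, v, e, n, r, u, n)
  "fenvendeka" → prefix "fenven" already present; 4 new (d, e, k, a)
  "fenvenmorvi" → prefix "fenven" already present; 5 new (m, o, r, v, i)
  "fenvenvenka" → prefix "fenven" already present; 5 new (v, e, n, k, a)
  "vifen" → 5 new (v, i, f, e, n)
  "fenvennemi" → prefix "fenven" already present; 4 new (n, e, m, i)
  "fenvensartor" → prefix "fenven" already present; 6 new (s, a, r, t, o, r)
  "ventor" → prefix "v" already present; 5 new (e, n, t, o, r)
Total nodes = 10 + 6 + 9 + 3 + 7 + 5 + 5 + 8 + 4 + 5 + 5 + 5 + 4 + 6 + 5 = 87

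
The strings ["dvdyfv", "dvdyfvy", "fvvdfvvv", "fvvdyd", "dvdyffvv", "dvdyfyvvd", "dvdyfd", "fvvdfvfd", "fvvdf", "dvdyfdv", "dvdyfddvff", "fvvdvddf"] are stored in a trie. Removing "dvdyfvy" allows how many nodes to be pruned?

1

After clearing the end-marker at "dvdyfvy", prune upward until reaching a node still needed by another word.
The suffix "y" (1 node) is used only by "dvdyfvy"; "dvdyfv" is itself a stored word, so pruning stops there.
Nodes removed: 1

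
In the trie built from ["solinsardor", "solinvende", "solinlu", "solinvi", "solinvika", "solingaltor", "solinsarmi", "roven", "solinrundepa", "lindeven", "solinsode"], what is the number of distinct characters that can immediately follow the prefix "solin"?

Follow the path "solin" to its node, then look at its outgoing edges.
Distinct next characters after "solin": g, l, r, s, v.
That node has 5 child edges.

5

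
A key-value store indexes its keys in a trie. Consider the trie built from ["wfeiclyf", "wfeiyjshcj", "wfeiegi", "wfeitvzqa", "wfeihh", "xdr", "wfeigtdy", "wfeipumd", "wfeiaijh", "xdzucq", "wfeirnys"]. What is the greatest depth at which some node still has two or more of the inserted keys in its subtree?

4

Look for the deepest trie node that still has at least two words in its subtree.
"wfeiaijh" and "wfeiclyf" agree on "wfei" (4 characters) before diverging; nothing deeper is shared.
Longest shared-prefix length: 4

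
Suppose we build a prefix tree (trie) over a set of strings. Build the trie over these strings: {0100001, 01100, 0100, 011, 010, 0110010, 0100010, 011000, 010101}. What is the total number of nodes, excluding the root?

Count nodes per top-level branch (shared prefixes stored once):
  '0'-branch (010, 0100, 0100001, 0100010, 010101, 011, 01100, 011000, 0110010): 18 nodes
Sum: 18

18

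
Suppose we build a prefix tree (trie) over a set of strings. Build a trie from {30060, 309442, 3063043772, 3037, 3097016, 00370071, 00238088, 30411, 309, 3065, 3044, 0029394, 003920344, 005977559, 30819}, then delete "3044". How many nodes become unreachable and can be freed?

After clearing the end-marker at "3044", prune upward until reaching a node still needed by another word.
The suffix "4" (1 node) is used only by "3044"; the node for "304" still has the child "1", so pruning stops there.
Nodes removed: 1

1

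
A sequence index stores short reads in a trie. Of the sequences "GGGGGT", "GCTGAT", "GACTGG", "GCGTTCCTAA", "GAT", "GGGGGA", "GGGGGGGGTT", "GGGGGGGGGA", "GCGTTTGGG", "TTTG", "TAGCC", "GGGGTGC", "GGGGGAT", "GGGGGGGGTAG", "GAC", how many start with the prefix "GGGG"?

Walk to "GGGG"; the words in its subtree are exactly those with that prefix.
Words under "GGGG": GGGGGA, GGGGGAT, GGGGGGGGGA, GGGGGGGGTAG, GGGGGGGGTT, GGGGGT, GGGGTGC
Count: 7

7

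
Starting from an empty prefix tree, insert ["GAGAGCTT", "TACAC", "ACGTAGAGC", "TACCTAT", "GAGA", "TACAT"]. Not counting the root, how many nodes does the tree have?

Insert word by word; a character creates a node only if that edge doesn't already exist:
  "GAGAGCTT" → 8 new (G, A, G, A, G, C, T, T)
  "TACAC" → 5 new (T, A, C, A, C)
  "ACGTAGAGC" → 9 new (A, C, G, T, A, G, A, G, C)
  "TACCTAT" → prefix "TAC" already present; 4 new (C, T, A, T)
  "GAGA" → prefix "GAGA" already present; 0 new (none)
  "TACAT" → prefix "TACA" already present; 1 new (T)
Total nodes = 8 + 5 + 9 + 4 + 0 + 1 = 27

27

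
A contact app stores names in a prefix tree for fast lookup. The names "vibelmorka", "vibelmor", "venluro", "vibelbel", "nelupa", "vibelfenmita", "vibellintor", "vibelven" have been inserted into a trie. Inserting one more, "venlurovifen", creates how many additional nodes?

5

"venluro" is already a path in the trie; the remaining "vifen" must be added.
So 12 − 7 = 5 new nodes.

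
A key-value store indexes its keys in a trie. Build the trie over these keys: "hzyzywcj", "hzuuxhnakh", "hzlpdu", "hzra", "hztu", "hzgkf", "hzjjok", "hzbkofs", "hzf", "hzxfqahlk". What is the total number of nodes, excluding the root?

For each word, the new-node count is its length minus the longest prefix already in the trie:
  "hzyzywcj" → 8 new (h, z, y, z, y, w, c, j)
  "hzuuxhnakh" → prefix "hz" already present; 8 new (u, u, x, h, n, a, k, h)
  "hzlpdu" → prefix "hz" already present; 4 new (l, p, d, u)
  "hzra" → prefix "hz" already present; 2 new (r, a)
  "hztu" → prefix "hz" already present; 2 new (t, u)
  "hzgkf" → prefix "hz" already present; 3 new (g, k, f)
  "hzjjok" → prefix "hz" already present; 4 new (j, j, o, k)
  "hzbkofs" → prefix "hz" already present; 5 new (b, k, o, f, s)
  "hzf" → prefix "hz" already present; 1 new (f)
  "hzxfqahlk" → prefix "hz" already present; 7 new (x, f, q, a, h, l, k)
Total nodes = 8 + 8 + 4 + 2 + 2 + 3 + 4 + 5 + 1 + 7 = 44

44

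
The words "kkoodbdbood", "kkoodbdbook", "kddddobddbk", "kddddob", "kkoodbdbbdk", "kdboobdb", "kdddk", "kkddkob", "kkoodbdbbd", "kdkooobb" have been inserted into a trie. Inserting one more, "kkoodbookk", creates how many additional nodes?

The longest prefix of "kkoodbookk" already in the trie is "kkoodb" (length 6).
Each of the 4 remaining characters creates one node.

4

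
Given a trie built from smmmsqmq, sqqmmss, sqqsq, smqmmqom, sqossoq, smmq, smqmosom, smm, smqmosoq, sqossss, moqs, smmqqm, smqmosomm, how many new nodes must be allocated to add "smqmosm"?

Walking "smqmosm" from the root, the first 6 characters ("smqmos") follow existing edges; "m" is the first miss.
So 7 − 6 = 1 new nodes.

1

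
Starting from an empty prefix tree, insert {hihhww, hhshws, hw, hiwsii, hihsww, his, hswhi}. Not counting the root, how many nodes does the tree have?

Insert word by word; a character creates a node only if that edge doesn't already exist:
  "hihhww" → 6 new (h, i, h, h, w, w)
  "hhshws" → prefix "h" already present; 5 new (h, s, h, w, s)
  "hw" → prefix "h" already present; 1 new (w)
  "hiwsii" → prefix "hi" already present; 4 new (w, s, i, i)
  "hihsww" → prefix "hih" already present; 3 new (s, w, w)
  "his" → prefix "hi" already present; 1 new (s)
  "hswhi" → prefix "h" already present; 4 new (s, w, h, i)
Total nodes = 6 + 5 + 1 + 4 + 3 + 1 + 4 = 24

24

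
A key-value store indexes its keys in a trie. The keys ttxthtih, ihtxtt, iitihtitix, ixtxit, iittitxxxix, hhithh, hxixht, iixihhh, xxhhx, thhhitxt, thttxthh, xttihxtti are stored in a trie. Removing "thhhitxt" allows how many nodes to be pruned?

6

Walk "thhhitxt" from the leaf back toward the root, removing each node that no remaining word uses.
The suffix "hhitxt" (6 nodes) is used only by "thhhitxt"; the node for "th" still has the child "t", so pruning stops there.
Nodes removed: 6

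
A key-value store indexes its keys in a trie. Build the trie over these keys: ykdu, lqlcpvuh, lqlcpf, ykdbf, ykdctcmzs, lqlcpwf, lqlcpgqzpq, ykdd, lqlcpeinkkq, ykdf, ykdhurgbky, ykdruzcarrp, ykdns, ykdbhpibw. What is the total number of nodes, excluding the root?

Count nodes per top-level branch (shared prefixes stored once):
  'l'-branch (lqlcpeinkkq, lqlcpf, lqlcpgqzpq, lqlcpvuh, lqlcpwf): 22 nodes
  'y'-branch (ykdbf, ykdbhpibw, ykdctcmzs, ykdd, ykdf, ykdhurgbky, ykdns, ykdruzcarrp, ykdu): 36 nodes
Sum: 58

58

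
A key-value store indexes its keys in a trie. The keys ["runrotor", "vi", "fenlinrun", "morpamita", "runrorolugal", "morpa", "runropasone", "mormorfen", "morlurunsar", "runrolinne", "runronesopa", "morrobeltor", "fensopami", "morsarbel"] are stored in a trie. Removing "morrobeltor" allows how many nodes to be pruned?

8

After clearing the end-marker at "morrobeltor", prune upward until reaching a node still needed by another word.
The suffix "robeltor" (8 nodes) is used only by "morrobeltor"; the node for "mor" still has the child "p", so pruning stops there.
Nodes removed: 8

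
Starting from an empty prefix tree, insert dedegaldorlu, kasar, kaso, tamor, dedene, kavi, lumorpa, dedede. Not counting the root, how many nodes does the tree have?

36

For each word, the new-node count is its length minus the longest prefix already in the trie:
  "dedegaldorlu" → 12 new (d, e, d, e, g, a, l, d, o, r, l, u)
  "kasar" → 5 new (k, a, s, a, r)
  "kaso" → prefix "kas" already present; 1 new (o)
  "tamor" → 5 new (t, a, m, o, r)
  "dedene" → prefix "dede" already present; 2 new (n, e)
  "kavi" → prefix "ka" already present; 2 new (v, i)
  "lumorpa" → 7 new (l, u, m, o, r, p, a)
  "dedede" → prefix "dede" already present; 2 new (d, e)
Total nodes = 12 + 5 + 1 + 5 + 2 + 2 + 7 + 2 = 36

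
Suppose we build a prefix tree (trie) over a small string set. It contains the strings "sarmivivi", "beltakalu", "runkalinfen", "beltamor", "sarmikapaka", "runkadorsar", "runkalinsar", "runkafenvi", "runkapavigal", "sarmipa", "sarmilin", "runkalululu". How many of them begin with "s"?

Walk to "s"; the words in its subtree are exactly those with that prefix.
Words under "s": sarmikapaka, sarmilin, sarmipa, sarmivivi
Count: 4

4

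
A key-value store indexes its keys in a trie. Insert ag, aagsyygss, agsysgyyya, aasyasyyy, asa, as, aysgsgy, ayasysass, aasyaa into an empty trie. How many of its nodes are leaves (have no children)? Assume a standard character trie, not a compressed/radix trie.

A leaf is a node with no children — equivalently, the end of a word that is not a proper prefix of any other stored word.
Those words: "aagsyygss", "aasyaa", "aasyasyyy", "agsysgyyya", "asa", "ayasysass", "aysgsgy"
Leaf count: 7

7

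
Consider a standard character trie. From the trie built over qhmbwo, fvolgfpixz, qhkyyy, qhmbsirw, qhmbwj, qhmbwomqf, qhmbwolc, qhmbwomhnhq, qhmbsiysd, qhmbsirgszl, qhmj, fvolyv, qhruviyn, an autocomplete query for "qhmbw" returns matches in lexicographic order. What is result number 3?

qhmbwolc

DFS of the "qhmbw" subtree visits, in order: "qhmbwj", "qhmbwo", "qhmbwolc", "qhmbwomhnhq", "qhmbwomqf"
Position 3: qhmbwolc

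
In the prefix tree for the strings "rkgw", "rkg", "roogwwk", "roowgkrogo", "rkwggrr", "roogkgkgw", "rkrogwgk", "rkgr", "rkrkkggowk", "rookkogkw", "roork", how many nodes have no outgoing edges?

A leaf is a node with no children — equivalently, the end of a word that is not a proper prefix of any other stored word.
Those words: "rkgr", "rkgw", "rkrkkggowk", "rkrogwgk", "rkwggrr", "roogkgkgw", "roogwwk", "rookkogkw", "roork", "roowgkrogo"
Leaf count: 10

10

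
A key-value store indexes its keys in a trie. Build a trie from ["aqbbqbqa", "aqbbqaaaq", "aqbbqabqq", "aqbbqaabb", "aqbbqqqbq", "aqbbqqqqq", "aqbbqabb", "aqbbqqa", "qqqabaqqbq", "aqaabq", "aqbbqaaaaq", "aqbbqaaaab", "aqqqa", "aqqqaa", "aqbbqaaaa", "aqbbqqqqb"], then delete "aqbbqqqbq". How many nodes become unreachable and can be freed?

A node on "aqbbqqqbq"'s path can go only if nothing else ends at it or branches off below it.
The suffix "bq" (2 nodes) is used only by "aqbbqqqbq"; the node for "aqbbqqq" still has the child "q", so pruning stops there.
Nodes removed: 2

2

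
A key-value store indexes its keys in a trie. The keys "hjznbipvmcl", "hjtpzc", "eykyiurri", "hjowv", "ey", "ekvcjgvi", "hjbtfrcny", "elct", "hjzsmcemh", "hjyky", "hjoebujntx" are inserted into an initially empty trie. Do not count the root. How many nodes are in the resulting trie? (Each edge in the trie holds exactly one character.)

60

For each word, the new-node count is its length minus the longest prefix already in the trie:
  "hjznbipvmcl" → 11 new (h, j, z, n, b, i, p, v, m, c, l)
  "hjtpzc" → prefix "hj" already present; 4 new (t, p, z, c)
  "eykyiurri" → 9 new (e, y, k, y, i, u, r, r, i)
  "hjowv" → prefix "hj" already present; 3 new (o, w, v)
  "ey" → prefix "ey" already present; 0 new (none)
  "ekvcjgvi" → prefix "e" already present; 7 new (k, v, c, j, g, v, i)
  "hjbtfrcny" → prefix "hj" already present; 7 new (b, t, f, r, c, n, y)
  "elct" → prefix "e" already present; 3 new (l, c, t)
  "hjzsmcemh" → prefix "hjz" already present; 6 new (s, m, c, e, m, h)
  "hjyky" → prefix "hj" already present; 3 new (y, k, y)
  "hjoebujntx" → prefix "hjo" already present; 7 new (e, b, u, j, n, t, x)
Total nodes = 11 + 4 + 9 + 3 + 0 + 7 + 7 + 3 + 6 + 3 + 7 = 60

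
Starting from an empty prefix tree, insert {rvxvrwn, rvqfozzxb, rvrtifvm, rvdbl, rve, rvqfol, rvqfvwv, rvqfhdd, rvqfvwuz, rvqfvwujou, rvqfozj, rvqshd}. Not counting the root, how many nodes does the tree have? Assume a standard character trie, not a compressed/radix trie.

40

For each word, the new-node count is its length minus the longest prefix already in the trie:
  "rvxvrwn" → 7 new (r, v, x, v, r, w, n)
  "rvqfozzxb" → prefix "rv" already present; 7 new (q, f, o, z, z, x, b)
  "rvrtifvm" → prefix "rv" already present; 6 new (r, t, i, f, v, m)
  "rvdbl" → prefix "rv" already present; 3 new (d, b, l)
  "rve" → prefix "rv" already present; 1 new (e)
  "rvqfol" → prefix "rvqfo" already present; 1 new (l)
  "rvqfvwv" → prefix "rvqf" already present; 3 new (v, w, v)
  "rvqfhdd" → prefix "rvqf" already present; 3 new (h, d, d)
  "rvqfvwuz" → prefix "rvqfvw" already present; 2 new (u, z)
  "rvqfvwujou" → prefix "rvqfvwu" already present; 3 new (j, o, u)
  "rvqfozj" → prefix "rvqfoz" already present; 1 new (j)
  "rvqshd" → prefix "rvq" already present; 3 new (s, h, d)
Total nodes = 7 + 7 + 6 + 3 + 1 + 1 + 3 + 3 + 2 + 3 + 1 + 3 = 40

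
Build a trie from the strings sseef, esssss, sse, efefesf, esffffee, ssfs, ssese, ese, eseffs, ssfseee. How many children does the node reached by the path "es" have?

The children of the "es" node are the distinct next characters among strings starting with "es".
Distinct next characters after "es": e, f, s.
That node has 3 child edges.

3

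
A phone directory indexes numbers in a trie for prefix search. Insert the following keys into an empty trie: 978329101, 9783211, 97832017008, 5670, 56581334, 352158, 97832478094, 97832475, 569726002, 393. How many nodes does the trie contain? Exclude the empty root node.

Trace insertions, counting only characters that open a new branch:
  "978329101" → 9 new (9, 7, 8, 3, 2, 9, 1, 0, 1)
  "9783211" → prefix "97832" already present; 2 new (1, 1)
  "97832017008" → prefix "97832" already present; 6 new (0, 1, 7, 0, 0, 8)
  "5670" → 4 new (5, 6, 7, 0)
  "56581334" → prefix "56" already present; 6 new (5, 8, 1, 3, 3, 4)
  "352158" → 6 new (3, 5, 2, 1, 5, 8)
  "97832478094" → prefix "97832" already present; 6 new (4, 7, 8, 0, 9, 4)
  "97832475" → prefix "9783247" already present; 1 new (5)
  "569726002" → prefix "56" already present; 7 new (9, 7, 2, 6, 0, 0, 2)
  "393" → prefix "3" already present; 2 new (9, 3)
Total nodes = 9 + 2 + 6 + 4 + 6 + 6 + 6 + 1 + 7 + 2 = 49

49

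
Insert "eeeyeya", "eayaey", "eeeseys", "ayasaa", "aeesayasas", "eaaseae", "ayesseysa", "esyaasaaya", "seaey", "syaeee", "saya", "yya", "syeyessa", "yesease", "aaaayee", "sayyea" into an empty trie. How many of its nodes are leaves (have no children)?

A leaf is a node with no children — equivalently, the end of a word that is not a proper prefix of any other stored word.
Those words: "aaaayee", "aeesayasas", "ayasaa", "ayesseysa", "eaaseae", "eayaey", "eeeseys", "eeeyeya", "esyaasaaya", "saya", "sayyea", "seaey", "syaeee", "syeyessa", "yesease", "yya"
Leaf count: 16

16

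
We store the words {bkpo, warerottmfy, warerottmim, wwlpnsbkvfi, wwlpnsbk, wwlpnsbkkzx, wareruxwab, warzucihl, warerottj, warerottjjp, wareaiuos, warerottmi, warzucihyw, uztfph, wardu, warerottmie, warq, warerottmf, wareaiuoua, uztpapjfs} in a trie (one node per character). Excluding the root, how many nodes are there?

69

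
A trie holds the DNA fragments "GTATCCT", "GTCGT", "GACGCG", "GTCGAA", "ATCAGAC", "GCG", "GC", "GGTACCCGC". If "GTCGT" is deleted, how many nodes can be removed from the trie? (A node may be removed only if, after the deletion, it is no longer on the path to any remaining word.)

1

Walk "GTCGT" from the leaf back toward the root, removing each node that no remaining word uses.
The suffix "T" (1 node) is used only by "GTCGT"; the node for "GTCG" still has the child "A", so pruning stops there.
Nodes removed: 1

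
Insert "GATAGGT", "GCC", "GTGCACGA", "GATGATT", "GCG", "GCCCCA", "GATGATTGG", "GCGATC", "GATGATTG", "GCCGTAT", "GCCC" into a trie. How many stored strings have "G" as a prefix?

11

Filter for entries beginning with "G":
Words under "G": GATAGGT, GATGATT, GATGATTG, GATGATTGG, GCC, GCCC, GCCCCA, GCCGTAT, GCG, GCGATC, GTGCACGA
Count: 11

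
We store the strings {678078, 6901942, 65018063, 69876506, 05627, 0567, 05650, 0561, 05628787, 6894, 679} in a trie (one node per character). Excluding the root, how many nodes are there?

42

Trace insertions, counting only characters that open a new branch:
  "678078" → 6 new (6, 7, 8, 0, 7, 8)
  "6901942" → prefix "6" already present; 6 new (9, 0, 1, 9, 4, 2)
  "65018063" → prefix "6" already present; 7 new (5, 0, 1, 8, 0, 6, 3)
  "69876506" → prefix "69" already present; 6 new (8, 7, 6, 5, 0, 6)
  "05627" → 5 new (0, 5, 6, 2, 7)
  "0567" → prefix "056" already present; 1 new (7)
  "05650" → prefix "056" already present; 2 new (5, 0)
  "0561" → prefix "056" already present; 1 new (1)
  "05628787" → prefix "0562" already present; 4 new (8, 7, 8, 7)
  "6894" → prefix "6" already present; 3 new (8, 9, 4)
  "679" → prefix "67" already present; 1 new (9)
Total nodes = 6 + 6 + 7 + 6 + 5 + 1 + 2 + 1 + 4 + 3 + 1 = 42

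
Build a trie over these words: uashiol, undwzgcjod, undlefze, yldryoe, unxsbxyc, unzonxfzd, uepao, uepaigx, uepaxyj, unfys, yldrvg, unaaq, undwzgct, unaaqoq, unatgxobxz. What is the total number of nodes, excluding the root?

Trace insertions, counting only characters that open a new branch:
  "uashiol" → 7 new (u, a, s, h, i, o, l)
  "undwzgcjod" → prefix "u" already present; 9 new (n, d, w, z, g, c, j, o, d)
  "undlefze" → prefix "und" already present; 5 new (l, e, f, z, e)
  "yldryoe" → 7 new (y, l, d, r, y, o, e)
  "unxsbxyc" → prefix "un" already present; 6 new (x, s, b, x, y, c)
  "unzonxfzd" → prefix "un" already present; 7 new (z, o, n, x, f, z, d)
  "uepao" → prefix "u" already present; 4 new (e, p, a, o)
  "uepaigx" → prefix "uepa" already present; 3 new (i, g, x)
  "uepaxyj" → prefix "uepa" already present; 3 new (x, y, j)
  "unfys" → prefix "un" already present; 3 new (f, y, s)
  "yldrvg" → prefix "yldr" already present; 2 new (v, g)
  "unaaq" → prefix "un" already present; 3 new (a, a, q)
  "undwzgct" → prefix "undwzgc" already present; 1 new (t)
  "unaaqoq" → prefix "unaaq" already present; 2 new (o, q)
  "unatgxobxz" → prefix "una" already present; 7 new (t, g, x, o, b, x, z)
Total nodes = 7 + 9 + 5 + 7 + 6 + 7 + 4 + 3 + 3 + 3 + 2 + 3 + 1 + 2 + 7 = 69

69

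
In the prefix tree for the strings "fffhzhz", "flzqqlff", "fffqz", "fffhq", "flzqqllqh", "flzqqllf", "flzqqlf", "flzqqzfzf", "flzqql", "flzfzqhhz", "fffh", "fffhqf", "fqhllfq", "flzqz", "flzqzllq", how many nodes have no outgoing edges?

10

A leaf is a node with no children — equivalently, the end of a word that is not a proper prefix of any other stored word.
Those words: "fffhqf", "fffhzhz", "fffqz", "flzfzqhhz", "flzqqlff", "flzqqllf", "flzqqllqh", "flzqqzfzf", "flzqzllq", "fqhllfq"
Leaf count: 10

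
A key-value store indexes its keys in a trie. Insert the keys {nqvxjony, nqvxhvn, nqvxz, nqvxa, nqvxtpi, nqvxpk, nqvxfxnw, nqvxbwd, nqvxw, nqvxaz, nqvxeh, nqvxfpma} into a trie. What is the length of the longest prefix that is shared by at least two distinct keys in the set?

Look for the deepest trie node that still has at least two words in its subtree.
e.g. "nqvxa" and "nqvxaz" share the prefix "nqvxa" of length 5; no pair shares a longer one.
Longest shared-prefix length: 5

5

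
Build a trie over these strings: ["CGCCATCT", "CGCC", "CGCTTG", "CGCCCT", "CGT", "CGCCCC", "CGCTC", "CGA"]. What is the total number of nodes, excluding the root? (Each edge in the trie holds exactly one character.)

17

Count nodes per top-level branch (shared prefixes stored once):
  'C'-branch (CGA, CGCC, CGCCATCT, CGCCCC, CGCCCT, CGCTC, CGCTTG, CGT): 17 nodes
Sum: 17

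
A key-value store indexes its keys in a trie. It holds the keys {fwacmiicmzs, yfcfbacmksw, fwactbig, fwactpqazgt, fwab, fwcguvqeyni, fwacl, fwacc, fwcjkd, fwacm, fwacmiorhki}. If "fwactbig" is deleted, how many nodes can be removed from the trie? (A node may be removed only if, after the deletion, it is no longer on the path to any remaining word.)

3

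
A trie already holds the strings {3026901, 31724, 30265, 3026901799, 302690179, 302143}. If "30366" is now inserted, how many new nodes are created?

3

The longest prefix of "30366" already in the trie is "30" (length 2).
Each of the 3 remaining characters creates one node.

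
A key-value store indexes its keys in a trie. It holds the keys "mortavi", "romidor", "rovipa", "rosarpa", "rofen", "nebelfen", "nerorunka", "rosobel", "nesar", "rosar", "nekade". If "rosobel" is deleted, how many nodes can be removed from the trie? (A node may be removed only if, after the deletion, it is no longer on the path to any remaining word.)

After clearing the end-marker at "rosobel", prune upward until reaching a node still needed by another word.
The suffix "obel" (4 nodes) is used only by "rosobel"; the node for "ros" still has the child "a", so pruning stops there.
Nodes removed: 4

4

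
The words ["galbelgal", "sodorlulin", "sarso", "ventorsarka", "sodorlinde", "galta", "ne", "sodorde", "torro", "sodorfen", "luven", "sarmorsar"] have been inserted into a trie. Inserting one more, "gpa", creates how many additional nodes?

Walking "gpa" from the root, the first 1 characters ("g") follow existing edges; "p" is the first miss.
Each of the 2 remaining characters creates one node.

2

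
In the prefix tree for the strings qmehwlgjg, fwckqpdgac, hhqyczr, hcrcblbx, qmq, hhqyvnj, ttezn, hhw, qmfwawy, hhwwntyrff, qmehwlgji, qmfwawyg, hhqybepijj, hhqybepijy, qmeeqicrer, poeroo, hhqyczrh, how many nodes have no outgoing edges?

A leaf is a node with no children — equivalently, the end of a word that is not a proper prefix of any other stored word.
Those words: "fwckqpdgac", "hcrcblbx", "hhqybepijj", "hhqybepijy", "hhqyczrh", "hhqyvnj", "hhwwntyrff", "poeroo", "qmeeqicrer", "qmehwlgjg", "qmehwlgji", "qmfwawyg", "qmq", "ttezn"
Leaf count: 14

14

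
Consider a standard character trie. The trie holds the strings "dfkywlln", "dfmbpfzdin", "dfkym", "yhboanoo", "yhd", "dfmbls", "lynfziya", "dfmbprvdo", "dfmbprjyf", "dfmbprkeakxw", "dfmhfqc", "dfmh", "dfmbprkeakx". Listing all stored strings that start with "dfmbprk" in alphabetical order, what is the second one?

dfmbprkeakxw

Words with prefix "dfmbprk", in lexicographic order: "dfmbprkeakx", "dfmbprkeakxw"
The 2nd is dfmbprkeakxw.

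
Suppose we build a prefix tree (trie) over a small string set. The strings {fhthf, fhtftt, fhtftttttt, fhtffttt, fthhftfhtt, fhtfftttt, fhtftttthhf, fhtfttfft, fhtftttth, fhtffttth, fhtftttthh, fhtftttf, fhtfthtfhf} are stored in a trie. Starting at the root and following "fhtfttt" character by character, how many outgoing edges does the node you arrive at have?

Follow the path "fhtfttt" to its node, then look at its outgoing edges.
Characters that immediately follow "fhtfttt" among the stored strings: {f, t}.
That node has 2 child edges.

2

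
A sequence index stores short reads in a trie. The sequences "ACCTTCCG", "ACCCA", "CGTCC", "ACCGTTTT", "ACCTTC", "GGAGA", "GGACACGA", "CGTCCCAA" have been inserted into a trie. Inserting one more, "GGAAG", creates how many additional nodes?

2

"GGA" is already a path in the trie; the remaining "AG" must be added.
Each of the 2 remaining characters creates one node.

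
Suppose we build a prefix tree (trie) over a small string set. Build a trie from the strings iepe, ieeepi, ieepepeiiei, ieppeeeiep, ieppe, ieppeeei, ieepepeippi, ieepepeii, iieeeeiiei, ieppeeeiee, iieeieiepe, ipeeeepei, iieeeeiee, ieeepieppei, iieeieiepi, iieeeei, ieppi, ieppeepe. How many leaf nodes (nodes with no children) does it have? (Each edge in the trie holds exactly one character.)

13

A leaf is a node with no children — equivalently, the end of a word that is not a proper prefix of any other stored word.
Those words: "ieeepieppei", "ieepepeiiei", "ieepepeippi", "iepe", "ieppeeeiee", "ieppeeeiep", "ieppeepe", "ieppi", "iieeeeiee", "iieeeeiiei", "iieeieiepe", "iieeieiepi", "ipeeeepei"
Leaf count: 13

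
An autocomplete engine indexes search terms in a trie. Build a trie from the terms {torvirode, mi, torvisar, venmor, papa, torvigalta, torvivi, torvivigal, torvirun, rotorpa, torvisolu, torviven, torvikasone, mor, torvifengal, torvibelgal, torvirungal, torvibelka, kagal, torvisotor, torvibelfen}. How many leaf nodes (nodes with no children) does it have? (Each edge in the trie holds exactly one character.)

19

Leaves are exactly the stored words that no other stored word extends.
Those words: "kagal", "mi", "mor", "papa", "rotorpa", "torvibelfen", "torvibelgal", "torvibelka", "torvifengal", "torvigalta", "torvikasone", "torvirode", "torvirungal", "torvisar", "torvisolu", "torvisotor", "torviven", "torvivigal", "venmor"
Leaf count: 19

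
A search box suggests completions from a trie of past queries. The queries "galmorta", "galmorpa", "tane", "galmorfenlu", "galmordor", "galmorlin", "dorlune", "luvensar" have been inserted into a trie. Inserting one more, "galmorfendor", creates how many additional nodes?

The longest prefix of "galmorfendor" already in the trie is "galmorfen" (length 9).
New nodes needed: |"galmorfendor"| − 9 = 12 − 9 = 3.

3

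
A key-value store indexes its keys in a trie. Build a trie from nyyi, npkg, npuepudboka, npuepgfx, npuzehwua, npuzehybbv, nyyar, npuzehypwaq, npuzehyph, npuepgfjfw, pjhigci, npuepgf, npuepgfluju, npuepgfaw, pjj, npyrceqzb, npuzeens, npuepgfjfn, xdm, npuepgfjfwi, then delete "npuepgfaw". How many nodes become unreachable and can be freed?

2

A node on "npuepgfaw"'s path can go only if nothing else ends at it or branches off below it.
The suffix "aw" (2 nodes) is used only by "npuepgfaw"; the node for "npuepgf" still has the child "x", so pruning stops there.
Nodes removed: 2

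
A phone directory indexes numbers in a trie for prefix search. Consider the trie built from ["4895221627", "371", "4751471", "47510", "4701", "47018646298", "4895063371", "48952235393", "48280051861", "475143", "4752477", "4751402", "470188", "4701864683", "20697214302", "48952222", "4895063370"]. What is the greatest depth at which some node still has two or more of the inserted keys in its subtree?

9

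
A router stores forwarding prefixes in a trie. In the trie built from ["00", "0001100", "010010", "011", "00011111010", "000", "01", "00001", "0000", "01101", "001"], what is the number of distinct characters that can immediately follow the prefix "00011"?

The children of the "00011" node are the distinct next characters among strings starting with "00011".
Distinct next characters after "00011": 0, 1.
That node has 2 child edges.

2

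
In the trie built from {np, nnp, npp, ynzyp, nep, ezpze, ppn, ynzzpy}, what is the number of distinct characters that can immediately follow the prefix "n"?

3

Follow the path "n" to its node, then look at its outgoing edges.
Characters that immediately follow "n" among the stored strings: {e, n, p}.
That node has 3 child edges.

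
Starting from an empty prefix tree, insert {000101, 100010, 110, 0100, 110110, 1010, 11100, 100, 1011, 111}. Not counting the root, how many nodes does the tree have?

26

Trace insertions, counting only characters that open a new branch:
  "000101" → 6 new (0, 0, 0, 1, 0, 1)
  "100010" → 6 new (1, 0, 0, 0, 1, 0)
  "110" → prefix "1" already present; 2 new (1, 0)
  "0100" → prefix "0" already present; 3 new (1, 0, 0)
  "110110" → prefix "110" already present; 3 new (1, 1, 0)
  "1010" → prefix "10" already present; 2 new (1, 0)
  "11100" → prefix "11" already present; 3 new (1, 0, 0)
  "100" → prefix "100" already present; 0 new (none)
  "1011" → prefix "101" already present; 1 new (1)
  "111" → prefix "111" already present; 0 new (none)
Total nodes = 6 + 6 + 2 + 3 + 3 + 2 + 3 + 0 + 1 + 0 = 26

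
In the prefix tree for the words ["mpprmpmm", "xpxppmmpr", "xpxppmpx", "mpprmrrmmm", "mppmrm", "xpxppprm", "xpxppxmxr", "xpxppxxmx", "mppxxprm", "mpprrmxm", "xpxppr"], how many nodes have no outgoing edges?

11

A leaf is a node with no children — equivalently, the end of a word that is not a proper prefix of any other stored word.
Those words: "mppmrm", "mpprmpmm", "mpprmrrmmm", "mpprrmxm", "mppxxprm", "xpxppmmpr", "xpxppmpx", "xpxppprm", "xpxppr", "xpxppxmxr", "xpxppxxmx"
Leaf count: 11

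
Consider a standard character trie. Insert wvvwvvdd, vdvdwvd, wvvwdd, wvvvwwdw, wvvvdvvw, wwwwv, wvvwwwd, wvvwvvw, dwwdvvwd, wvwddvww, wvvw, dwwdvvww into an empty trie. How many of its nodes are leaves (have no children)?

11

A leaf is a node with no children — equivalently, the end of a word that is not a proper prefix of any other stored word.
Those words: "dwwdvvwd", "dwwdvvww", "vdvdwvd", "wvvvdvvw", "wvvvwwdw", "wvvwdd", "wvvwvvdd", "wvvwvvw", "wvvwwwd", "wvwddvww", "wwwwv"
Leaf count: 11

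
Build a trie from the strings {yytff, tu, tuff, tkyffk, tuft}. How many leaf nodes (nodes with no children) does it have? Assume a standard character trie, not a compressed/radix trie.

A leaf is a node with no children — equivalently, the end of a word that is not a proper prefix of any other stored word.
Those words: "tkyffk", "tuff", "tuft", "yytff"
Leaf count: 4

4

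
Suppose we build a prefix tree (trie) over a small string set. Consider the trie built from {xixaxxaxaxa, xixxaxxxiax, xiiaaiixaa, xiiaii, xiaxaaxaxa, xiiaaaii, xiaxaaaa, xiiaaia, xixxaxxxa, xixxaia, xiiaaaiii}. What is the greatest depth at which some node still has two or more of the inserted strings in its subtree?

Look for the deepest trie node that still has at least two words in its subtree.
"xiiaaaii" and "xiiaaaiii" agree on "xiiaaaii" (8 characters) before diverging; nothing deeper is shared.
Longest shared-prefix length: 8

8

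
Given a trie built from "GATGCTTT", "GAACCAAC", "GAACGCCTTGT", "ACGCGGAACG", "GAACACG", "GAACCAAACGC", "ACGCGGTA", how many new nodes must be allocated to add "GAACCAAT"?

1

The longest prefix of "GAACCAAT" already in the trie is "GAACCAA" (length 7).
So 8 − 7 = 1 new nodes.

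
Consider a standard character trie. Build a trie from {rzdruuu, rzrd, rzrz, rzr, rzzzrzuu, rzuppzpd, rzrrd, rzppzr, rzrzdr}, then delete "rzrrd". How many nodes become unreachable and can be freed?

A node on "rzrrd"'s path can go only if nothing else ends at it or branches off below it.
The suffix "rd" (2 nodes) is used only by "rzrrd"; the node for "rzr" still has the child "d", so pruning stops there.
Nodes removed: 2

2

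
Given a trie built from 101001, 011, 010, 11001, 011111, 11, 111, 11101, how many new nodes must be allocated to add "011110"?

1

"01111" is already a path in the trie; the remaining "0" must be added.
So 6 − 5 = 1 new nodes.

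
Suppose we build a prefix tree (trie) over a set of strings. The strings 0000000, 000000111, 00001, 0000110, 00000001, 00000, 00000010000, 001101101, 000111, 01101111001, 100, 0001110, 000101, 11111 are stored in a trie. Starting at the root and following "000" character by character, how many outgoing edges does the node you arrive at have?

The children of the "000" node are the distinct next characters among strings starting with "000".
Distinct next characters after "000": 0, 1.
That node has 2 child edges.

2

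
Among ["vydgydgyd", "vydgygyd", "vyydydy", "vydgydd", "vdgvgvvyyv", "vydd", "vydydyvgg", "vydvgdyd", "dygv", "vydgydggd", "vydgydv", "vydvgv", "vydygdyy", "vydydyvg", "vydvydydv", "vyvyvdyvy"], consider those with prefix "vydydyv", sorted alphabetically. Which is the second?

DFS of the "vydydyv" subtree visits, in order: "vydydyvg", "vydydyvgg"
Position 2: vydydyvgg

vydydyvgg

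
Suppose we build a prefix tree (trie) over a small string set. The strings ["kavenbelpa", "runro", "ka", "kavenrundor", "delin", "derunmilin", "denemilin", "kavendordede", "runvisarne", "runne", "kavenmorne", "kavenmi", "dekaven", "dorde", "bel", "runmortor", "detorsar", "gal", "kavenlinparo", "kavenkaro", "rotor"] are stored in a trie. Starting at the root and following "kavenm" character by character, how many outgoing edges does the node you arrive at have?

2

Follow the path "kavenm" to its node, then look at its outgoing edges.
Characters that immediately follow "kavenm" among the stored strings: {i, o}.
That node has 2 child edges.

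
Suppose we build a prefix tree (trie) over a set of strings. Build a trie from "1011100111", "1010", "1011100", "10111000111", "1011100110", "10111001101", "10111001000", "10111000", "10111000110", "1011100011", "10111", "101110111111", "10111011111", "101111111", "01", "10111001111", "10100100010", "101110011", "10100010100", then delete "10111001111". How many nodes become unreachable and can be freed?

Walk "10111001111" from the leaf back toward the root, removing each node that no remaining word uses.
The suffix "1" (1 node) is used only by "10111001111"; "1011100111" is itself a stored word, so pruning stops there.
Nodes removed: 1

1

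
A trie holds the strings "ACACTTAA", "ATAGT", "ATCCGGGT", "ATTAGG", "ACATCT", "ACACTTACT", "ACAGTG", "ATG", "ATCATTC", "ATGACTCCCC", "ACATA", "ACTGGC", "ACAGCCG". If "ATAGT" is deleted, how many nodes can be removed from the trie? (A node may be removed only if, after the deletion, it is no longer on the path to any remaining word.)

3

After clearing the end-marker at "ATAGT", prune upward until reaching a node still needed by another word.
The suffix "AGT" (3 nodes) is used only by "ATAGT"; the node for "AT" still has the child "C", so pruning stops there.
Nodes removed: 3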